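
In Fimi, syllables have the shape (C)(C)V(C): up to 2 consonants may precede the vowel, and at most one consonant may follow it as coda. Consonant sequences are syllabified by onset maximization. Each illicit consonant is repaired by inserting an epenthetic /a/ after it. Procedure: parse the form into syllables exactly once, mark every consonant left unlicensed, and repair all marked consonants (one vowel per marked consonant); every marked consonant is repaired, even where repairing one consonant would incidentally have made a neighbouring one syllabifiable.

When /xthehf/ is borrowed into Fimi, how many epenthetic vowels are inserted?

The unsyllabifiable consonants are /x/, /f/; each receives one epenthetic vowel.

2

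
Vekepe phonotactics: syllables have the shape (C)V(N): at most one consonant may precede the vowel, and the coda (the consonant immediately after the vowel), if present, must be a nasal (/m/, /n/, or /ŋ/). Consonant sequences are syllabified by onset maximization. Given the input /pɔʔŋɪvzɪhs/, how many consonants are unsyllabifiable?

Syllabifying with onset maximization leaves /ʔ/, /v/, /h/, /s/ stranded (only a nasal (/m/, /n/, or /ŋ/) is licensed in coda position; onsets are limited to one consonant).

4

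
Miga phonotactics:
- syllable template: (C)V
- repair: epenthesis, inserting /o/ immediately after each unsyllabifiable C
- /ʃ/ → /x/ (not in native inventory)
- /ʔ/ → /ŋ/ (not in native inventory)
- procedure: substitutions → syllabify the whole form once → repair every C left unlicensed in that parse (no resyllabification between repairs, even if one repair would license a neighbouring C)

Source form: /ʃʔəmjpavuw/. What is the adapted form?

xoŋəmojopavuwo

Substitution: /ʃ/ → /x/, /ʔ/ → /ŋ/, giving /xŋəmjpavuw/.
The consonants /x/, /m/, /j/, /w/ cannot be parsed into a legal (C)V syllable (no codas are permitted; onsets are limited to one consonant).
Inserting the epenthetic vowel yields /x/ → /xo/, /m/ → /mo/, /j/ → /jo/, /w/ → /wo/.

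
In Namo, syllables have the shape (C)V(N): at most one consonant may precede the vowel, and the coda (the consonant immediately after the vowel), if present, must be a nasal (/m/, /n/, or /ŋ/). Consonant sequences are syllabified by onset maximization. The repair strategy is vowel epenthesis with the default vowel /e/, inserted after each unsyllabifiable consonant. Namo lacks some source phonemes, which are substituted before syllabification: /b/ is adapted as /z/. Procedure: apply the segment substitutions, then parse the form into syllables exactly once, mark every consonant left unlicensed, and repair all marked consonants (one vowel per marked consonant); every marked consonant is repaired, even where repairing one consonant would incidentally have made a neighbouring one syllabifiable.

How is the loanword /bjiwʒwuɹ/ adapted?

zejiweʒewuɹe

Substitution: /b/ → /z/, giving /zjiwʒwuɹ/.
The consonants /z/, /w/, /ʒ/, /ɹ/ cannot be parsed into a legal (C)V(N) syllable (only a nasal (/m/, /n/, or /ŋ/) is licensed in coda position; onsets are limited to one consonant).
Inserting the epenthetic vowel yields /z/ → /ze/, /w/ → /we/, /ʒ/ → /ʒe/, /ɹ/ → /ɹe/.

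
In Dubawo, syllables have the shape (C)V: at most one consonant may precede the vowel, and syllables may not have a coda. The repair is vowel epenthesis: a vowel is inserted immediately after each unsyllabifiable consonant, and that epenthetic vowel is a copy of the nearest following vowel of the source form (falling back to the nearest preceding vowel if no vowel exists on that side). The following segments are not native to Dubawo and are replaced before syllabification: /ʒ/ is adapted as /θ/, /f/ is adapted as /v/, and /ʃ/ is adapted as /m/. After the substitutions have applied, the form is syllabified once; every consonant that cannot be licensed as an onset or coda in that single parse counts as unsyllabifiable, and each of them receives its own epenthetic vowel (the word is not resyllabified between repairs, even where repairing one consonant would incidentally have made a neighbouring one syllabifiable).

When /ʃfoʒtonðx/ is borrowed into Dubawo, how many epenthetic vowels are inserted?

5

After substitution the input is /mvoθtonðx/.
The unsyllabifiable consonants are /m/, /θ/, /n/, /ð/, /x/; each receives one epenthetic vowel.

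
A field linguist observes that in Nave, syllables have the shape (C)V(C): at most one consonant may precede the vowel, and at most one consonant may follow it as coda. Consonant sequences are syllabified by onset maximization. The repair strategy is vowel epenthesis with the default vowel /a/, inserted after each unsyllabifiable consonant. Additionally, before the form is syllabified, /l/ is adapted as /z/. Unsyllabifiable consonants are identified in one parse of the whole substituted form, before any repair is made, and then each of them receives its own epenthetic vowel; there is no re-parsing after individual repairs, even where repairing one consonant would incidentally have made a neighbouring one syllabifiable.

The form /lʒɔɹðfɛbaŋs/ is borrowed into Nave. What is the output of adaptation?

zaʒɔɹðafɛbaŋsa

Substitution: /l/ → /z/, giving /zʒɔɹðfɛbaŋs/.
Syllabifying with onset maximization leaves /z/, /ð/, /s/ stranded (at most one coda consonant is licensed; onsets are limited to one consonant).
Inserting the epenthetic vowel yields /z/ → /za/, /ð/ → /ða/, /s/ → /sa/.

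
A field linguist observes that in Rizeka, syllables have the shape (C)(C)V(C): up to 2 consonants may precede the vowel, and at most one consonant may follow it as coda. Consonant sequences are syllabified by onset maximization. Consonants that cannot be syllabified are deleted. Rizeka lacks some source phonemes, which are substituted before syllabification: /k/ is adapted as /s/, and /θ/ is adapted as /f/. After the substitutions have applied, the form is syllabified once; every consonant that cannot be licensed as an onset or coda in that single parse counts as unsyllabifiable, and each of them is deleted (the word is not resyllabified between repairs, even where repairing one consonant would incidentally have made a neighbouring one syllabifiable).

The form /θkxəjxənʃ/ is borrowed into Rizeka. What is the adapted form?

sxəjxən

Substitution: /θ/ → /f/, /k/ → /s/, giving /fsxəjxənʃ/.
The consonants /f/, /ʃ/ cannot be parsed into a legal (C)(C)V(C) syllable (at most one coda consonant is licensed; onsets may contain at most 2 consonants).
Deletion applies to /f/, /ʃ/.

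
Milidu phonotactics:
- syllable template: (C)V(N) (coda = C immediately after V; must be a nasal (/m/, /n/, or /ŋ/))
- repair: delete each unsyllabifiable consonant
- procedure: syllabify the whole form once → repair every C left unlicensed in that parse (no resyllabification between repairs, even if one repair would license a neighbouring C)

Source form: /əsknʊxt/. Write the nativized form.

ənʊ

The consonants /s/, /k/, /x/, /t/ cannot be parsed into a legal (C)V(N) syllable (only a nasal (/m/, /n/, or /ŋ/) is licensed in coda position; onsets are limited to one consonant).
Deleting the stranded consonants removes /s/, /k/, /x/, /t/.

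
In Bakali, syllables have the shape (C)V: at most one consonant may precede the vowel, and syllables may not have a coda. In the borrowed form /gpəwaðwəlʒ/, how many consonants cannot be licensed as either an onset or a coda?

4

Under (C)V, the unsyllabifiable consonants are /g/, /ð/, /l/, /ʒ/ (no codas are permitted; onsets are limited to one consonant).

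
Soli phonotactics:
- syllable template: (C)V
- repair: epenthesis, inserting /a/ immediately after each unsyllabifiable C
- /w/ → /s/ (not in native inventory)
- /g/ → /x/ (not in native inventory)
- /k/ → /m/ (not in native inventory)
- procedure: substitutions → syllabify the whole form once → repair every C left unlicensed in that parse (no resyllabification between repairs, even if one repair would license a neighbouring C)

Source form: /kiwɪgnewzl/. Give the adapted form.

misɪxanesazala

Substitution: /k/ → /m/, /w/ → /s/, /g/ → /x/, giving /misɪxneszl/.
Under (C)V, the unsyllabifiable consonants are /x/, /s/, /z/, /l/ (no codas are permitted; onsets are limited to one consonant).
Each unlicensed consonant becomes the onset of a new syllable: /x/ → /xa/, /s/ → /sa/, /z/ → /za/, /l/ → /la/.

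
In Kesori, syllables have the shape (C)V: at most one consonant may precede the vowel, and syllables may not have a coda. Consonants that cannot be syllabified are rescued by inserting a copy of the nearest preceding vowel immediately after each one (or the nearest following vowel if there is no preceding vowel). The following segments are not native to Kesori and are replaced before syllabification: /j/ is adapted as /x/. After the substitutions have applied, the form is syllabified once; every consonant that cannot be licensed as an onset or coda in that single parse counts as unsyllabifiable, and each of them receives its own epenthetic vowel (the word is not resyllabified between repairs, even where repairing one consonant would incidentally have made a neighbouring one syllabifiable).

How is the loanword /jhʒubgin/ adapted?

xuhuʒubugini

Substitution: /j/ → /x/, giving /xhʒubgin/.
Syllabifying with onset maximization leaves /x/, /h/, /b/, /n/ stranded (no codas are permitted; onsets are limited to one consonant).
Each unlicensed consonant becomes the onset of a new syllable: /x/ → /xu/, /h/ → /hu/, /b/ → /bu/, /n/ → /ni/.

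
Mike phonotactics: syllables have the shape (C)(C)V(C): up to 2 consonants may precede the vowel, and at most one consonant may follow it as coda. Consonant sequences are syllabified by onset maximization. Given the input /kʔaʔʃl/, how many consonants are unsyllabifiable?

2

The consonants /ʃ/, /l/ cannot be parsed into a legal (C)(C)V(C) syllable (at most one coda consonant is licensed; onsets may contain at most 2 consonants).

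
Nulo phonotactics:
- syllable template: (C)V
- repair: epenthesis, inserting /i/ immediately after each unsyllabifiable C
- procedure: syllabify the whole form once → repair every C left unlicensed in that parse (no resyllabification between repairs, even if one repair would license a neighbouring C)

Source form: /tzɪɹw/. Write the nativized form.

Under (C)V, the unsyllabifiable consonants are /t/, /ɹ/, /w/ (no codas are permitted; onsets are limited to one consonant).
Epenthesis after each stranded consonant: /t/ → /ti/, /ɹ/ → /ɹi/, /w/ → /wi/.

tizɪɹiwi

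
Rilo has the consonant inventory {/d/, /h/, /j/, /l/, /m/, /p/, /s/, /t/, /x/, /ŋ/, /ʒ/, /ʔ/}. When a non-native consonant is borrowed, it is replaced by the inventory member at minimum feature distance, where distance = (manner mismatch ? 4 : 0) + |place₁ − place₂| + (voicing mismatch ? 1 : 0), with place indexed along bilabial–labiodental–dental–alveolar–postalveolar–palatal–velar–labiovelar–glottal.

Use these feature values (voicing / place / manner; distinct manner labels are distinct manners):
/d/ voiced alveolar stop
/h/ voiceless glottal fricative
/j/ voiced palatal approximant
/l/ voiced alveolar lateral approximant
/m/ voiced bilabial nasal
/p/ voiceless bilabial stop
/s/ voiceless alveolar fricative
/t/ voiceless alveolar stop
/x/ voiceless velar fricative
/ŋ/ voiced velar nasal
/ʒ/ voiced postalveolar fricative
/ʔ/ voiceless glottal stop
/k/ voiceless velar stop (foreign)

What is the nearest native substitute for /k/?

ʔ

/ʔ/ is closest: same manner (stop), place distance 2 (velar→glottal), same voicing; total 2. Next closest is /t/ at distance 3.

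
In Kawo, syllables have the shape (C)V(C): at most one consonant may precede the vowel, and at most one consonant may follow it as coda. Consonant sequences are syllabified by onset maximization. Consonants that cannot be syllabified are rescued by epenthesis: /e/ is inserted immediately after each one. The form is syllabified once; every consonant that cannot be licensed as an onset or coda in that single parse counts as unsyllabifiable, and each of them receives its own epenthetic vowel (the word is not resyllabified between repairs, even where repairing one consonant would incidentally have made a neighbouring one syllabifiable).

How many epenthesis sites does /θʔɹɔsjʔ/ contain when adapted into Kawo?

4

The unsyllabifiable consonants are /θ/, /ʔ/, /j/, /ʔ/; each receives one epenthetic vowel.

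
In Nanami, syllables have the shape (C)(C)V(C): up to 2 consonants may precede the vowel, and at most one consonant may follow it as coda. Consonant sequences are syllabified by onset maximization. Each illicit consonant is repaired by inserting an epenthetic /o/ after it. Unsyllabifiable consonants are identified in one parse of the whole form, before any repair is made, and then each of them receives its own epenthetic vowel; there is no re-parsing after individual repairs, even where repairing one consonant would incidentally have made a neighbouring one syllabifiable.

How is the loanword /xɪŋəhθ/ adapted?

Under (C)(C)V(C), the unsyllabifiable consonants are /θ/ (at most one coda consonant is licensed; onsets may contain at most 2 consonants).
Inserting the epenthetic vowel yields /θ/ → /θo/.

xɪŋəhθo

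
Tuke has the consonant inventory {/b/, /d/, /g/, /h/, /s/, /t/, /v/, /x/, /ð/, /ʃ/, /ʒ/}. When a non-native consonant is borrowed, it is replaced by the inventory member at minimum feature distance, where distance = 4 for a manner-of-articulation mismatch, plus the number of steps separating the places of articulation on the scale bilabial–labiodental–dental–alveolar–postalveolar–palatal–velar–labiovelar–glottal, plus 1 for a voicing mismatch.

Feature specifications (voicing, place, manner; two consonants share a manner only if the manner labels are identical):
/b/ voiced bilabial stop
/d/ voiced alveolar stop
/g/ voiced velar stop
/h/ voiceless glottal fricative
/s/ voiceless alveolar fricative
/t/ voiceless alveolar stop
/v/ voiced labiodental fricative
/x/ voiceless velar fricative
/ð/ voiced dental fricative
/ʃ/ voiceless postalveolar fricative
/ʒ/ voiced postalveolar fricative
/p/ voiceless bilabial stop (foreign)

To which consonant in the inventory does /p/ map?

b

/b/ is closest: same manner (stop), place distance 0 (bilabial→bilabial), voicing differs (+1); total 1. Next closest is /t/ at distance 3.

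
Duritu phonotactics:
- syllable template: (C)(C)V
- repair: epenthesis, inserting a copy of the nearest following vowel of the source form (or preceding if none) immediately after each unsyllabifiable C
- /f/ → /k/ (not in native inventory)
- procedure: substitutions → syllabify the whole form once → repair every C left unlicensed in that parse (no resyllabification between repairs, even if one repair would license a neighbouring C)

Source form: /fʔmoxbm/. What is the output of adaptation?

Substitution: /f/ → /k/, giving /kʔmoxbm/.
Under (C)(C)V, the unsyllabifiable consonants are /k/, /x/, /b/, /m/ (no codas are permitted; onsets may contain at most 2 consonants).
Inserting the epenthetic vowel yields /k/ → /ko/, /x/ → /xo/, /b/ → /bo/, /m/ → /mo/.

koʔmoxobomo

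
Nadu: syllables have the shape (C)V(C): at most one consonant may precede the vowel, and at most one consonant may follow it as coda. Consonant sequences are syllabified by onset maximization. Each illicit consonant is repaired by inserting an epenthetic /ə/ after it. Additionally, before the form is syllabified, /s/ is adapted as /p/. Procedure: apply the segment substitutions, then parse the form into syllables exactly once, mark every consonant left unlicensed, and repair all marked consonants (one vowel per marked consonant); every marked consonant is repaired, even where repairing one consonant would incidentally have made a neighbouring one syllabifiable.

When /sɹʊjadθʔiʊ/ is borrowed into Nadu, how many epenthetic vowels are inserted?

After substitution the input is /pɹʊjadθʔiʊ/.
The unsyllabifiable consonants are /p/, /θ/; each receives one epenthetic vowel.

2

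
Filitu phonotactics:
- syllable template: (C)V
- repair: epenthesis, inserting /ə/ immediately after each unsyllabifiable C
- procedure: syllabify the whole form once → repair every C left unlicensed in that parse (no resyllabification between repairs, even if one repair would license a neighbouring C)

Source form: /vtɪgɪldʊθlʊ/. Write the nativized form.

Under (C)V, the unsyllabifiable consonants are /v/, /l/, /θ/ (no codas are permitted; onsets are limited to one consonant).
Epenthesis after each stranded consonant: /v/ → /və/, /l/ → /lə/, /θ/ → /θə/.

vətɪgɪlədʊθəlʊ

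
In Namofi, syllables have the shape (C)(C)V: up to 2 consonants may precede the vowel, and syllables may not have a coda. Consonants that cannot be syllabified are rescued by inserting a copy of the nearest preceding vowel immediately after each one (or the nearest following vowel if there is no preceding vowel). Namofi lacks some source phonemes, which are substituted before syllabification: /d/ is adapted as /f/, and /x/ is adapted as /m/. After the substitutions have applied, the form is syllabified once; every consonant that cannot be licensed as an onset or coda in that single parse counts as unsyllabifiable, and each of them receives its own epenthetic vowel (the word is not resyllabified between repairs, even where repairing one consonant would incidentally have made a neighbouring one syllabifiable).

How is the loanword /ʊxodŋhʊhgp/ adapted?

Substitution: /x/ → /m/, /d/ → /f/, giving /ʊmofŋhʊhgp/.
Under (C)(C)V, the unsyllabifiable consonants are /f/, /h/, /g/, /p/ (no codas are permitted; onsets may contain at most 2 consonants).
Inserting the epenthetic vowel yields /f/ → /fo/, /h/ → /hʊ/, /g/ → /gʊ/, /p/ → /pʊ/.

ʊmofoŋhʊhʊgʊpʊ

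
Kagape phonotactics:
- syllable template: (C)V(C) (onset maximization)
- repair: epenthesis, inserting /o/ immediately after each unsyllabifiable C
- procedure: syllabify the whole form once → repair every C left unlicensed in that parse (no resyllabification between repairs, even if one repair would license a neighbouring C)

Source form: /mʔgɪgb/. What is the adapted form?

moʔogɪgbo

The consonants /m/, /ʔ/, /b/ cannot be parsed into a legal (C)V(C) syllable (at most one coda consonant is licensed; onsets are limited to one consonant).
Inserting the epenthetic vowel yields /m/ → /mo/, /ʔ/ → /ʔo/, /b/ → /bo/.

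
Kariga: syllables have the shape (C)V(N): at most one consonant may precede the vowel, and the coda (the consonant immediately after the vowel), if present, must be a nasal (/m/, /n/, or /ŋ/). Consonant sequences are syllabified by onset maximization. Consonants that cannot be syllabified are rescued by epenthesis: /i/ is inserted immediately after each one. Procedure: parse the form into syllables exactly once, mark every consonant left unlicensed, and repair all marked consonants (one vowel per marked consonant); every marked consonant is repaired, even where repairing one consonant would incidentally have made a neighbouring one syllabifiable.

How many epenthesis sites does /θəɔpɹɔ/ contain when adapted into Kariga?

The unsyllabifiable consonants are /p/; each receives one epenthetic vowel.

1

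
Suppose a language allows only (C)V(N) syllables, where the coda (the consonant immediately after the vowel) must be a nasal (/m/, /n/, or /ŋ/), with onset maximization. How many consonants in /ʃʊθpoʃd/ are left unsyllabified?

The consonants /θ/, /ʃ/, /d/ cannot be parsed into a legal (C)V(N) syllable (only a nasal (/m/, /n/, or /ŋ/) is licensed in coda position; onsets are limited to one consonant).

3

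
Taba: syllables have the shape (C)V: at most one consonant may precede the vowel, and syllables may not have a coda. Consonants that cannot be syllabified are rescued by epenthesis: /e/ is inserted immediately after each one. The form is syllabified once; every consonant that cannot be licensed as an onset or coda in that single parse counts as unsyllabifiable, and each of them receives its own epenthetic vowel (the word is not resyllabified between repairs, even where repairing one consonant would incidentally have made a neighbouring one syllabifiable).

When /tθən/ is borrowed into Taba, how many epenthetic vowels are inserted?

2

The unsyllabifiable consonants are /t/, /n/; each receives one epenthetic vowel.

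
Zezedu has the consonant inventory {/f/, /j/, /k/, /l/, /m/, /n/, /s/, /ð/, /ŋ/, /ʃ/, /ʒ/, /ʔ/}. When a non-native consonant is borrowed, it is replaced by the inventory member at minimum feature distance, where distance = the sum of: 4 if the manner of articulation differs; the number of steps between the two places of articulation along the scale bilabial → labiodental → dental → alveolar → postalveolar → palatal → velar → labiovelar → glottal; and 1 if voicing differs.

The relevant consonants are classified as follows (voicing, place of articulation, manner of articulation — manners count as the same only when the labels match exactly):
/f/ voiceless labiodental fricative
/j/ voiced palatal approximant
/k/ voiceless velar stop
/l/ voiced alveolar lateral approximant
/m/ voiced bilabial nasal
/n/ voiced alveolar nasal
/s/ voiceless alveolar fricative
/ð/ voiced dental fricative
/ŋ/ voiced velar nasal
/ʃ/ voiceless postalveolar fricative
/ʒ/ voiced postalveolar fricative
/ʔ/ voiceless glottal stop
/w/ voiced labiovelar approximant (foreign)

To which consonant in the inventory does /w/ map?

j

/j/ is closest: same manner (approximant), place distance 2 (labiovelar→palatal), same voicing; total 2. Next closest is /ŋ/ at distance 5.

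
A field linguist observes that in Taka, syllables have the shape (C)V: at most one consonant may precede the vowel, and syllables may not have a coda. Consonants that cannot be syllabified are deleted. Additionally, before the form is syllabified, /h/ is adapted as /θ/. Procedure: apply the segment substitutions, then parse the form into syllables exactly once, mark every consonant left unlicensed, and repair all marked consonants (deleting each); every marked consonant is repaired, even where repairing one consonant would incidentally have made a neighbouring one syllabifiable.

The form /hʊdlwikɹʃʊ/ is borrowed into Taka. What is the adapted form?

Substitution: /h/ → /θ/, giving /θʊdlwikɹʃʊ/.
Syllabifying with onset maximization leaves /d/, /l/, /k/, /ɹ/ stranded (no codas are permitted; onsets are limited to one consonant).
Each unlicensed consonant is deleted: /d/, /l/, /k/, /ɹ/.

θʊwiʃʊ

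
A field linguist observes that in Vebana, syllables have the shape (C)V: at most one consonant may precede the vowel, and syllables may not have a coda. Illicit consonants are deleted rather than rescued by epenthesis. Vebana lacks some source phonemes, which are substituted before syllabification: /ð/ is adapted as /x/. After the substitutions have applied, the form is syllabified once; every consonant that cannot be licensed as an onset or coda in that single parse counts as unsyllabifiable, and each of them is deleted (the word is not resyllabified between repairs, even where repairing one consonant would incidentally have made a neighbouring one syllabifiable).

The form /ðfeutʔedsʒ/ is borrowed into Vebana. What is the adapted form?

Substitution: /ð/ → /x/, giving /xfeutʔedsʒ/.
Syllabifying with onset maximization leaves /x/, /t/, /d/, /s/, /ʒ/ stranded (no codas are permitted; onsets are limited to one consonant).
Each unlicensed consonant is deleted: /x/, /t/, /d/, /s/, /ʒ/.

feuʔe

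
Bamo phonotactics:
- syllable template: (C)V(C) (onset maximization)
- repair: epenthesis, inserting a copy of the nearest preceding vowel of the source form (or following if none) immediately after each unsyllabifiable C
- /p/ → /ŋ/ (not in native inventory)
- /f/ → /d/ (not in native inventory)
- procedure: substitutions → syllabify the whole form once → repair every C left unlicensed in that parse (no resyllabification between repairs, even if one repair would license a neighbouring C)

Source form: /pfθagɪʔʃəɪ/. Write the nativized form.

Substitution: /p/ → /ŋ/, /f/ → /d/, giving /ŋdθagɪʔʃəɪ/.
Under (C)V(C), the unsyllabifiable consonants are /ŋ/, /d/ (at most one coda consonant is licensed; onsets are limited to one consonant).
Each unlicensed consonant becomes the onset of a new syllable: /ŋ/ → /ŋa/, /d/ → /da/.

ŋadaθagɪʔʃəɪ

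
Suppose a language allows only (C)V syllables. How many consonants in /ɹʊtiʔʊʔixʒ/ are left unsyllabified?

Under (C)V, the unsyllabifiable consonants are /x/, /ʒ/ (no codas are permitted; onsets are limited to one consonant).

2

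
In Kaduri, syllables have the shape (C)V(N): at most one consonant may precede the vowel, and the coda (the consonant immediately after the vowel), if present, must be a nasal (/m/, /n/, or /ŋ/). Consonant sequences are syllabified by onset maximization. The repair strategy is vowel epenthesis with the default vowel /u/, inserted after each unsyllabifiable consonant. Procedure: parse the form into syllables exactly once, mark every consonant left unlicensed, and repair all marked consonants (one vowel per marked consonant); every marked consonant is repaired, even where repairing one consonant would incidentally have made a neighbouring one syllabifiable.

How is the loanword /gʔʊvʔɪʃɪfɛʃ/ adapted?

guʔʊvuʔɪʃɪfɛʃu

The consonants /g/, /v/, /ʃ/ cannot be parsed into a legal (C)V(N) syllable (only a nasal (/m/, /n/, or /ŋ/) is licensed in coda position; onsets are limited to one consonant).
Inserting the epenthetic vowel yields /g/ → /gu/, /v/ → /vu/, /ʃ/ → /ʃu/.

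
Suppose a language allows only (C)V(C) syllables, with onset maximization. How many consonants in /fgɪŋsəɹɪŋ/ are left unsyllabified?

The consonants /f/ cannot be parsed into a legal (C)V(C) syllable (at most one coda consonant is licensed; onsets are limited to one consonant).

1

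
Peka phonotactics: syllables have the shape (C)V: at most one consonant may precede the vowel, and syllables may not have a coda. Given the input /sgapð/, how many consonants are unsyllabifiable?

The consonants /s/, /p/, /ð/ cannot be parsed into a legal (C)V syllable (no codas are permitted; onsets are limited to one consonant).

3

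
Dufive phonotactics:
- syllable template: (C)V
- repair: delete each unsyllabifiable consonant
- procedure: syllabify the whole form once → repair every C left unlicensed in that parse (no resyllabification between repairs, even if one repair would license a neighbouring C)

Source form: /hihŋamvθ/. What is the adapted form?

The consonants /h/, /m/, /v/, /θ/ cannot be parsed into a legal (C)V syllable (no codas are permitted; onsets are limited to one consonant).
Deletion applies to /h/, /m/, /v/, /θ/.

hiŋa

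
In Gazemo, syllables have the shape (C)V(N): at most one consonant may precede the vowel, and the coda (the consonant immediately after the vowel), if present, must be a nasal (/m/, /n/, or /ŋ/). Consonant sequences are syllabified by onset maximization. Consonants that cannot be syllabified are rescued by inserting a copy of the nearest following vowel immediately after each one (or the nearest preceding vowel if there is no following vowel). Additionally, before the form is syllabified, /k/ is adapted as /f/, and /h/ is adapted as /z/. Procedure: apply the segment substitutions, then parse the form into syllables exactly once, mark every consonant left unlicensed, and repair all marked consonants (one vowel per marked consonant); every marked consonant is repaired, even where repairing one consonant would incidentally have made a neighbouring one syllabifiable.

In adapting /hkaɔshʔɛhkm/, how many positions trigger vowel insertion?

6

After substitution the input is /zfaɔszʔɛzfm/.
The unsyllabifiable consonants are /z/, /s/, /z/, /z/, /f/, /m/; each receives one epenthetic vowel.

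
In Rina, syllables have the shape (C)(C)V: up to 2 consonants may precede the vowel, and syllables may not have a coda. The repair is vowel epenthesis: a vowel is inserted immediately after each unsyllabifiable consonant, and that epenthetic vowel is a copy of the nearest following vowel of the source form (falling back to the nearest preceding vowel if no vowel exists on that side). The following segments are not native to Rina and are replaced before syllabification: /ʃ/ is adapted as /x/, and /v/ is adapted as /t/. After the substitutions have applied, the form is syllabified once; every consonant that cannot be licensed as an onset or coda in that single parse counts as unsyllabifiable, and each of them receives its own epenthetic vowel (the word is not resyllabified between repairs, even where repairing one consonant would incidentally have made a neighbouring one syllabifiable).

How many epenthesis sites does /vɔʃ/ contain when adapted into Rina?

After substitution the input is /tɔx/.
The unsyllabifiable consonants are /x/; each receives one epenthetic vowel.

1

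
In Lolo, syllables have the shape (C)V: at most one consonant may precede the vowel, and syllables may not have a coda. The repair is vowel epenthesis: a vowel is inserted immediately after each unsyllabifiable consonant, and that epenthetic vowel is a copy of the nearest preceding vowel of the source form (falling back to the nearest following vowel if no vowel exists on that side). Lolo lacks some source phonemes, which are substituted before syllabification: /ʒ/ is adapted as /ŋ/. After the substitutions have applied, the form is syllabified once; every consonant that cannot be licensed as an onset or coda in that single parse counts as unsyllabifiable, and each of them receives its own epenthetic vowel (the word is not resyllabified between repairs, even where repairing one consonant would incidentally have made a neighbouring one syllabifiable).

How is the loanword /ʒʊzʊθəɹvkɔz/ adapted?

Substitution: /ʒ/ → /ŋ/, giving /ŋʊzʊθəɹvkɔz/.
The consonants /ɹ/, /v/, /z/ cannot be parsed into a legal (C)V syllable (no codas are permitted; onsets are limited to one consonant).
Each unlicensed consonant becomes the onset of a new syllable: /ɹ/ → /ɹə/, /v/ → /və/, /z/ → /zɔ/.

ŋʊzʊθəɹəvəkɔzɔ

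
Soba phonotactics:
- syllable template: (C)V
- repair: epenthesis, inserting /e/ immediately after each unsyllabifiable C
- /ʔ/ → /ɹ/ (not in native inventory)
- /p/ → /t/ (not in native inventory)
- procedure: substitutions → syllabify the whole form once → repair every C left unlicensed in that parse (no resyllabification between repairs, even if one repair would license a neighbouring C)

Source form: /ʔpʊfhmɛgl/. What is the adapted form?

Substitution: /ʔ/ → /ɹ/, /p/ → /t/, giving /ɹtʊfhmɛgl/.
Syllabifying with onset maximization leaves /ɹ/, /f/, /h/, /g/, /l/ stranded (no codas are permitted; onsets are limited to one consonant).
Each unlicensed consonant becomes the onset of a new syllable: /ɹ/ → /ɹe/, /f/ → /fe/, /h/ → /he/, /g/ → /ge/, /l/ → /le/.

ɹetʊfehemɛgele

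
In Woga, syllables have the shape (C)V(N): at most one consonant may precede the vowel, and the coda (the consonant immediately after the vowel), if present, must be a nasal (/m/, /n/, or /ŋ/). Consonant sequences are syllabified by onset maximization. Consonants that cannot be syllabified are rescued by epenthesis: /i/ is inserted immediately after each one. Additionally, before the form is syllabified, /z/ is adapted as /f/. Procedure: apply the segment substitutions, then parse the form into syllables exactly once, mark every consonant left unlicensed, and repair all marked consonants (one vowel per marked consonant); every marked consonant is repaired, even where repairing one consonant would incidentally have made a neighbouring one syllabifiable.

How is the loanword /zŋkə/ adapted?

Substitution: /z/ → /f/, giving /fŋkə/.
Under (C)V(N), the unsyllabifiable consonants are /f/, /ŋ/ (only a nasal (/m/, /n/, or /ŋ/) is licensed in coda position; onsets are limited to one consonant).
Epenthesis after each stranded consonant: /f/ → /fi/, /ŋ/ → /ŋi/.

fiŋikə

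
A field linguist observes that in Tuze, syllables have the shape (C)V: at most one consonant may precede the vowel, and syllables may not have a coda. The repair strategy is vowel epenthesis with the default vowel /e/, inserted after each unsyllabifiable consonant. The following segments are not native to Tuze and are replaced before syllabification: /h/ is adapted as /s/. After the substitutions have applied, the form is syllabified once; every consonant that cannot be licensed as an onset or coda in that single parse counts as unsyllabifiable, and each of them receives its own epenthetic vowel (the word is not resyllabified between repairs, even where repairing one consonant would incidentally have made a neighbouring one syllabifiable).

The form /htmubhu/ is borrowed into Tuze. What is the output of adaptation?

setemubesu

Substitution: /h/ → /s/, giving /stmubsu/.
Under (C)V, the unsyllabifiable consonants are /s/, /t/, /b/ (no codas are permitted; onsets are limited to one consonant).
Inserting the epenthetic vowel yields /s/ → /se/, /t/ → /te/, /b/ → /be/.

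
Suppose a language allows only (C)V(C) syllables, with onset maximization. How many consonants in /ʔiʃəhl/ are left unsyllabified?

Syllabifying with onset maximization leaves /l/ stranded (at most one coda consonant is licensed; onsets are limited to one consonant).

1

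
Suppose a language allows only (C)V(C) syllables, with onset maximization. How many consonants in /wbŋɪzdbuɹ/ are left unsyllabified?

Under (C)V(C), the unsyllabifiable consonants are /w/, /b/, /d/ (at most one coda consonant is licensed; onsets are limited to one consonant).

3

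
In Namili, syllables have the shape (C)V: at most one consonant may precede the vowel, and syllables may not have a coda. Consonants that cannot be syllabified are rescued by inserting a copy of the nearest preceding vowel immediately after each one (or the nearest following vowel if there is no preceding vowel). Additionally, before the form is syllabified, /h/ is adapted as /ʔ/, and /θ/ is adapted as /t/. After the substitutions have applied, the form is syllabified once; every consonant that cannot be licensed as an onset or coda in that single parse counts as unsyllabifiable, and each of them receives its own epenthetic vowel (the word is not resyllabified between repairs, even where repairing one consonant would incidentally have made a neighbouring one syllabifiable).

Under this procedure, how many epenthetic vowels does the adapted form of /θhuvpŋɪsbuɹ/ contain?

After substitution the input is /tʔuvpŋɪsbuɹ/.
The unsyllabifiable consonants are /t/, /v/, /p/, /s/, /ɹ/; each receives one epenthetic vowel.

5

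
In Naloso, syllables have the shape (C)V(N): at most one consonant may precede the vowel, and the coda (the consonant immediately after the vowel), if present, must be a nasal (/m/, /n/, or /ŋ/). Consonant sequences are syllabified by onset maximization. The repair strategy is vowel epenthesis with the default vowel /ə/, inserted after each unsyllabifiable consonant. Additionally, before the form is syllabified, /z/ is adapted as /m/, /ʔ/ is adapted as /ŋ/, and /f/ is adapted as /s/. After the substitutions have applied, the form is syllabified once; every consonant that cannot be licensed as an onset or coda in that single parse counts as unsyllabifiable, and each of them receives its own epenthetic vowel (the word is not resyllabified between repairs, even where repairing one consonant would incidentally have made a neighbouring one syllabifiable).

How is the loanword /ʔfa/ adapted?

Substitution: /ʔ/ → /ŋ/, /f/ → /s/, giving /ŋsa/.
The consonants /ŋ/ cannot be parsed into a legal (C)V(N) syllable (only a nasal (/m/, /n/, or /ŋ/) is licensed in coda position; onsets are limited to one consonant).
Inserting the epenthetic vowel yields /ŋ/ → /ŋə/.

ŋəsa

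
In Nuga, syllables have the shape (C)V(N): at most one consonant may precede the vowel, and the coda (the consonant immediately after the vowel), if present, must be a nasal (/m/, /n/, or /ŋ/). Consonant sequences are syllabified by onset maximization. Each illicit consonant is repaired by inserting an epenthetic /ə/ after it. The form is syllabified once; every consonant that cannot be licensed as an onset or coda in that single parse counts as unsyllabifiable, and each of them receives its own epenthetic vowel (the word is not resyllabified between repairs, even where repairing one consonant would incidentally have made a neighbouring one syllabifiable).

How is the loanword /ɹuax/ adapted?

Under (C)V(N), the unsyllabifiable consonants are /x/ (only a nasal (/m/, /n/, or /ŋ/) is licensed in coda position; onsets are limited to one consonant).
Inserting the epenthetic vowel yields /x/ → /xə/.

ɹuaxə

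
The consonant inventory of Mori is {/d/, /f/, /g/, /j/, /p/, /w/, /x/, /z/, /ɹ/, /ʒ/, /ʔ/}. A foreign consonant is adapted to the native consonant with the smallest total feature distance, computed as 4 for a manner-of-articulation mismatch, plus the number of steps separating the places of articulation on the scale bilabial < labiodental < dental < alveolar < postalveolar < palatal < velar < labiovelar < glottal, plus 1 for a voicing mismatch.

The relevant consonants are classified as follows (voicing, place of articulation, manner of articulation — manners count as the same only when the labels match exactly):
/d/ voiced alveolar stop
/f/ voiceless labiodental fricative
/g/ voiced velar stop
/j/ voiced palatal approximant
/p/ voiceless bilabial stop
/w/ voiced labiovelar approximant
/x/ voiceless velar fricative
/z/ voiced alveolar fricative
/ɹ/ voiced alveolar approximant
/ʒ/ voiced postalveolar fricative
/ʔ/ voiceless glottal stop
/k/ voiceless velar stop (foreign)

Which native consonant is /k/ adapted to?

/g/ is closest: same manner (stop), place distance 0 (velar→velar), voicing differs (+1); total 1. Next closest is /ʔ/ at distance 2.

g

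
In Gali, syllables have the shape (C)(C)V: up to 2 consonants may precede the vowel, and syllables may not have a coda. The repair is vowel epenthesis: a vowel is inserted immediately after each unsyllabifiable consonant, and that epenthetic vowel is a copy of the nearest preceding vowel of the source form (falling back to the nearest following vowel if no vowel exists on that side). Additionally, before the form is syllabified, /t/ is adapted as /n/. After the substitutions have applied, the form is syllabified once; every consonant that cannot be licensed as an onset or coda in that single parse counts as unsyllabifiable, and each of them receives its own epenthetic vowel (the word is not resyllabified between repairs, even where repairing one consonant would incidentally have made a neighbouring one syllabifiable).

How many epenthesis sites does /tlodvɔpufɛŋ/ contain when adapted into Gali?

1

After substitution the input is /nlodvɔpufɛŋ/.
The unsyllabifiable consonants are /ŋ/; each receives one epenthetic vowel.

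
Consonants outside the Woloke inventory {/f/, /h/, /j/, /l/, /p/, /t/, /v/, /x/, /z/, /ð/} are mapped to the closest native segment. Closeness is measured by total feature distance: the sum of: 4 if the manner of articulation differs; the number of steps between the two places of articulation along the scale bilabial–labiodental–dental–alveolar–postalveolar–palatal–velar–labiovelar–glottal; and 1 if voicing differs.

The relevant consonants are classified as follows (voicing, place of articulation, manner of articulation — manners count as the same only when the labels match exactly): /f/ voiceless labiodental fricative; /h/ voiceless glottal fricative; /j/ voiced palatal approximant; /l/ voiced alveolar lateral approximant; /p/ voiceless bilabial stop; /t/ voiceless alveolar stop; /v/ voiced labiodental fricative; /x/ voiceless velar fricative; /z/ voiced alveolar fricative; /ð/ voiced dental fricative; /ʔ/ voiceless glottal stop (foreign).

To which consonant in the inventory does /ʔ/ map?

/h/ is closest: manner differs (stop→fricative, +4), place distance 0 (glottal→glottal), same voicing; total 4. Next closest is /t/ at distance 5.

h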